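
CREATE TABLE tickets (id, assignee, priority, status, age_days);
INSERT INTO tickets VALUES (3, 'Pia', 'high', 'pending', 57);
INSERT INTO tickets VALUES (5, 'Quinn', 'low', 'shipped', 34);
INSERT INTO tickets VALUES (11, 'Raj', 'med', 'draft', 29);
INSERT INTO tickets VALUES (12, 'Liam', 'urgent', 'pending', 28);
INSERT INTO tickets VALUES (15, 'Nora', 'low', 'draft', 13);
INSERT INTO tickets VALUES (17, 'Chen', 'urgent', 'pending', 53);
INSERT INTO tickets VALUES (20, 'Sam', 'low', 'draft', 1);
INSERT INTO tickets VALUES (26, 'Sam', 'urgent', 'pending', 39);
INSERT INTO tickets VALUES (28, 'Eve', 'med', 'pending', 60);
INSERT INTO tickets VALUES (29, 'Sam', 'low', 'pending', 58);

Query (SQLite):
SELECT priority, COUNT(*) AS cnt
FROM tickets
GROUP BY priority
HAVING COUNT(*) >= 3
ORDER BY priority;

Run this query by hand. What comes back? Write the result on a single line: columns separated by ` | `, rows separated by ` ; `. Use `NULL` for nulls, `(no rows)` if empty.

low | 4 ; urgent | 3

Partition tickets by priority; compute COUNT(*) within each group.
HAVING: keep groups with count ≥ 3.
  high: ids {3} → COUNT(*)=1
  low: ids {5, 15, 20, 29} → COUNT(*)=4
  med: ids {11, 28} → COUNT(*)=2
  urgent: ids {12, 17, 26} → COUNT(*)=3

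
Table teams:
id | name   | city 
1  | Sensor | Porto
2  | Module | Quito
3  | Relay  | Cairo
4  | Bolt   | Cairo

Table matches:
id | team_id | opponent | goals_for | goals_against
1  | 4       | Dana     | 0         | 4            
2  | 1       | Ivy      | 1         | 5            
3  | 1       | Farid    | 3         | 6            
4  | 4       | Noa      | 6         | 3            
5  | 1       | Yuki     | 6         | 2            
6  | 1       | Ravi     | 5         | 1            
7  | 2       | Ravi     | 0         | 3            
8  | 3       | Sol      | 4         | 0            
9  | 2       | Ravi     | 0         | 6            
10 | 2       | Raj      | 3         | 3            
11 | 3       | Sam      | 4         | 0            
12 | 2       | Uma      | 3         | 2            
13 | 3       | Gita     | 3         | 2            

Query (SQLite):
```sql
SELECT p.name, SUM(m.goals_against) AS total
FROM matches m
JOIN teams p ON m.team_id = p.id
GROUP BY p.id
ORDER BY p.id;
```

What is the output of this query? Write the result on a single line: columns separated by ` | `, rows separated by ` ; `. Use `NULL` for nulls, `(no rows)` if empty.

Join each matches row to its teams via team_id.
Group joined rows by teams.id; compute SUM(m.goals_against) per group.
  1: ids {2, 3, 5, 6} → SUM(m.goals_against)=14
  2: ids {7, 9, 10, 12} → SUM(m.goals_against)=14
  3: ids {8, 11, 13} → SUM(m.goals_against)=2
  4: ids {1, 4} → SUM(m.goals_against)=7

Sensor | 14 ; Module | 14 ; Relay | 2 ; Bolt | 7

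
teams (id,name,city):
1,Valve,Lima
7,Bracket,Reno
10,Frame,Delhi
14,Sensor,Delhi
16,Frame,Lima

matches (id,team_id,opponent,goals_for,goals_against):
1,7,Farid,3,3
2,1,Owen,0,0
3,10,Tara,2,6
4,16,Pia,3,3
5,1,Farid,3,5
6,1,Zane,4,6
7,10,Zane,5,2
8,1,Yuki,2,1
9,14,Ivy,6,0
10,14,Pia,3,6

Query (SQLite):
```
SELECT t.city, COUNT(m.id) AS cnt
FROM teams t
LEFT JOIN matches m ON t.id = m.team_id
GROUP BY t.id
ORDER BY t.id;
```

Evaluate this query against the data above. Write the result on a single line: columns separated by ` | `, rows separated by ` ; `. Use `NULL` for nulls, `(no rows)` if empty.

Lima | 4 ; Reno | 1 ; Delhi | 2 ; Delhi | 2 ; Lima | 1

LEFT JOIN keeps every teams row; unmatched ones get NULL for matches columns.
Group by teams.id and compute COUNT(m.id). COUNT(col) of an all-NULL group is 0.
  1: ids {2, 5, 6, 8} → COUNT(m.id)=4
  7: ids {1} → COUNT(m.id)=1
  10: ids {3, 7} → COUNT(m.id)=2
  14: ids {9, 10} → COUNT(m.id)=2
  16: ids {4} → COUNT(m.id)=1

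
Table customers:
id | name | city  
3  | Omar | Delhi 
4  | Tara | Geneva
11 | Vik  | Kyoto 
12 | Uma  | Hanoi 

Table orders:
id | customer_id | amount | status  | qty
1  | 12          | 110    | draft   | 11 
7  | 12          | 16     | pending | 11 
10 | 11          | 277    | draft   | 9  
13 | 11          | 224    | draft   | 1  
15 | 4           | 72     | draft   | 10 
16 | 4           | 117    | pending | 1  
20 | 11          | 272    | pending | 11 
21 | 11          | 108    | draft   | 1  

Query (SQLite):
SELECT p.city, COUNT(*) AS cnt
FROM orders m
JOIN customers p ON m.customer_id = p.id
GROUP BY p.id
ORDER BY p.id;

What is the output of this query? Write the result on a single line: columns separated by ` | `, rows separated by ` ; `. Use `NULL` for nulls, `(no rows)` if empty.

Geneva | 2 ; Kyoto | 4 ; Hanoi | 2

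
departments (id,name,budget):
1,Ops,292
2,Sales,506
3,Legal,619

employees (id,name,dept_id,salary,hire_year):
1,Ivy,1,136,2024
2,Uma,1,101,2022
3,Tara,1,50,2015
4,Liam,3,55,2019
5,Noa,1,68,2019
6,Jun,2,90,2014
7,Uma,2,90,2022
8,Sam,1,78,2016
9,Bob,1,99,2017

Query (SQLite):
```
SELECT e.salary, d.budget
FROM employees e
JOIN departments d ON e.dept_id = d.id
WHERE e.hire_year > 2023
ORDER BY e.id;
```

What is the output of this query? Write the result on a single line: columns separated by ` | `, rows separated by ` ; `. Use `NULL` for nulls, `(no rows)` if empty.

Each employees row matches the departments row where dept_id = departments.id.
Then keep rows with e.hire_year > 2023.

136 | 292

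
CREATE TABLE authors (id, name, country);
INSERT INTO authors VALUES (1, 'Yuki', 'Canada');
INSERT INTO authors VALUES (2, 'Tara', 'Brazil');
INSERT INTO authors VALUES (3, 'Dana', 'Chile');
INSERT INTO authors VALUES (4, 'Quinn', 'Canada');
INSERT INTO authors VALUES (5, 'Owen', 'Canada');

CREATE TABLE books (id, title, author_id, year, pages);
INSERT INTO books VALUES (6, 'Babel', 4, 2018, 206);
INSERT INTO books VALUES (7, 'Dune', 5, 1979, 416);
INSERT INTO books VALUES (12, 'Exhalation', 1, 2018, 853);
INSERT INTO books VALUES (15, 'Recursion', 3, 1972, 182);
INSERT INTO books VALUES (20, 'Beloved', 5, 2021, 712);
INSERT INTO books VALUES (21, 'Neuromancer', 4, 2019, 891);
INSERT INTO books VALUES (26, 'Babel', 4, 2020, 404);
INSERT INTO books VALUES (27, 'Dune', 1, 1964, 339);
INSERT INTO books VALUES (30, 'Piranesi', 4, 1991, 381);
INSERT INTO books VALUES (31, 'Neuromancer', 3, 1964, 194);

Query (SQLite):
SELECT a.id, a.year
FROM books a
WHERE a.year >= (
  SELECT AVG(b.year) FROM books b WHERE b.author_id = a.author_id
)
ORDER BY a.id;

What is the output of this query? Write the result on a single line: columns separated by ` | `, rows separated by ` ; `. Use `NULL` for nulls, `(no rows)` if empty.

For each books row a, compute AVG(year) over rows sharing a.author_id.
Keep row a if a.year >= that per-group AVG.
  author_id=1: AVG(year) = 1991.0
  author_id=3: AVG(year) = 1968.0
  author_id=4: AVG(year) = 2012.0
  author_id=5: AVG(year) = 2000.0

6 | 2018 ; 12 | 2018 ; 15 | 1972 ; 20 | 2021 ; 21 | 2019 ; 26 | 2020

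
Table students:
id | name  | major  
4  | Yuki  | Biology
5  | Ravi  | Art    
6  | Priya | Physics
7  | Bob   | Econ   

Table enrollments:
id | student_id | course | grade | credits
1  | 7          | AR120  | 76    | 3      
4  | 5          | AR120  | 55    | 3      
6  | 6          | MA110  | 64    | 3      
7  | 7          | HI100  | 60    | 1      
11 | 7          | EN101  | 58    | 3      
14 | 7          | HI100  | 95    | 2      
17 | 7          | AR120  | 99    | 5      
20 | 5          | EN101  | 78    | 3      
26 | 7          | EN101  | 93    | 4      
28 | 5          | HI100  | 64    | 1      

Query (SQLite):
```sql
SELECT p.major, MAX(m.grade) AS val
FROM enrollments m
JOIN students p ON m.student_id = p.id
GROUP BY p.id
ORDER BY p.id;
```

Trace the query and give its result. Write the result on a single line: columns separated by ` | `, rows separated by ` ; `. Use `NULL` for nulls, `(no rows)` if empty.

Art | 78 ; Physics | 64 ; Econ | 99

Join each enrollments row to its students via student_id.
Group joined rows by students.id; compute MAX(m.grade) per group.
  5: ids {4, 20, 28} → MAX(m.grade)=78
  6: ids {6} → MAX(m.grade)=64
  7: ids {1, 7, 11, 14, 17, 26} → MAX(m.grade)=99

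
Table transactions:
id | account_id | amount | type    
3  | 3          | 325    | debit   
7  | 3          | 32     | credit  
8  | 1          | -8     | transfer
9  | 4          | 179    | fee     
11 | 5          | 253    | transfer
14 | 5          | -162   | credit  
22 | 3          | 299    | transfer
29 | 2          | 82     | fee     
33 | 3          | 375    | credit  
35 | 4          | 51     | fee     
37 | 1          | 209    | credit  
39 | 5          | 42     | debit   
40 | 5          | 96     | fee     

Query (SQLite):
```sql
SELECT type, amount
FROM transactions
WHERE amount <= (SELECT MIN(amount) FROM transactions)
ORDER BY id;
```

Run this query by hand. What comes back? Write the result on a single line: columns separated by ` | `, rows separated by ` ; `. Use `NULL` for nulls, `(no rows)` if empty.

Scalar subquery: MIN(amount) over all transactions rows = -162.
Keep rows where amount <= that value.

credit | -162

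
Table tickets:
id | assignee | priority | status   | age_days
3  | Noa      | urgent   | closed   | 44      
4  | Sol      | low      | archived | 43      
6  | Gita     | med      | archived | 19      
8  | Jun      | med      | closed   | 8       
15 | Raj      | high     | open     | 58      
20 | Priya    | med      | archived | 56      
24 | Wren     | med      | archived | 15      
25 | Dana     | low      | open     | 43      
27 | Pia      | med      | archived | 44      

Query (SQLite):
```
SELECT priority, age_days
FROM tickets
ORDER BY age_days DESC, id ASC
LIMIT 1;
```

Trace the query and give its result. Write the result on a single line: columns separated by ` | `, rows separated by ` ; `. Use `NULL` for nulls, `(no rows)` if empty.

high | 58

Sort by age_days desc, tiebreak id asc: (58, id=15), (56, id=20), (44, id=3), (44, id=27) …. Take first 1.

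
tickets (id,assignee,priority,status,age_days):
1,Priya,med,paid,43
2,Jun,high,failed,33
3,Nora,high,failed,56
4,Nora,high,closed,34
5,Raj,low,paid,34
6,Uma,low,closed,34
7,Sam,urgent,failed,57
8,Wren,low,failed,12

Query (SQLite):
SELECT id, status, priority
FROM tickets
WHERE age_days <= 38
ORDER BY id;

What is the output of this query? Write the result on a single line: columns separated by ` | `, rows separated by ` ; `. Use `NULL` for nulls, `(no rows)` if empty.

2 | failed | high ; 4 | closed | high ; 5 | paid | low ; 6 | closed | low ; 8 | failed | low

age_days <= 38: ids {2, 4, 5, 6, 8}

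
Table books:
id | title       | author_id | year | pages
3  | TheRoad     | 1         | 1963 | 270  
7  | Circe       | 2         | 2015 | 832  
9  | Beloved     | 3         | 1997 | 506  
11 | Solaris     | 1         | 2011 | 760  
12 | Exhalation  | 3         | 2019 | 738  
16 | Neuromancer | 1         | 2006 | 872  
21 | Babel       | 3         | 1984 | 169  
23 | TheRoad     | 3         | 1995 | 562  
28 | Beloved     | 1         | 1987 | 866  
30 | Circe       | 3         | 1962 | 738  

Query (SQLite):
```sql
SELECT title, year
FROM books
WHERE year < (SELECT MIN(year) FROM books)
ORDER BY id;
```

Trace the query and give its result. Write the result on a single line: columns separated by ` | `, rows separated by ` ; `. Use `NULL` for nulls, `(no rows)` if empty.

Scalar subquery: MIN(year) over all books rows = 1962.
Keep rows where year < that value.

(no rows)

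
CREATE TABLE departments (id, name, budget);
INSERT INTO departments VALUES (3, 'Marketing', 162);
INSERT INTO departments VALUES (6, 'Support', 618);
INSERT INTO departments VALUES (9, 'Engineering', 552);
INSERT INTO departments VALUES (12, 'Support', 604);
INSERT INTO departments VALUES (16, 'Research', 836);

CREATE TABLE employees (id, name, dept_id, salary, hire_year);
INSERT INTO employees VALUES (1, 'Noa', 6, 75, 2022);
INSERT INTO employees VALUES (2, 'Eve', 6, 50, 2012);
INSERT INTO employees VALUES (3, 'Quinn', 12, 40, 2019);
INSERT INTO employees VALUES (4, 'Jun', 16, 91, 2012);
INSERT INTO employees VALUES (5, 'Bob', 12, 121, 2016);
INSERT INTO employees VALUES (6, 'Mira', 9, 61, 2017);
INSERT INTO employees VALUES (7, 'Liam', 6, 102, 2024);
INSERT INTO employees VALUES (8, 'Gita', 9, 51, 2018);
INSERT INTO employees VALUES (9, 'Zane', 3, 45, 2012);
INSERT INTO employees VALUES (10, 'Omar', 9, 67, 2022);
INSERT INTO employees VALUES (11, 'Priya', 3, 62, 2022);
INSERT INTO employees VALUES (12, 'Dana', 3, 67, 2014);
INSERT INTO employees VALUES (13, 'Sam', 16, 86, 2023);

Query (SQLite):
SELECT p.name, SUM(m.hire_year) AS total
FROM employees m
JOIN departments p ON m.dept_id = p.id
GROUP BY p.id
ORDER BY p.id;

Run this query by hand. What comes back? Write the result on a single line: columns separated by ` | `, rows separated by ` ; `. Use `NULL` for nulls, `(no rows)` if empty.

Join each employees row to its departments via dept_id.
Group joined rows by departments.id; compute SUM(m.hire_year) per group.
  3: ids {9, 11, 12} → SUM(m.hire_year)=6048
  6: ids {1, 2, 7} → SUM(m.hire_year)=6058
  9: ids {6, 8, 10} → SUM(m.hire_year)=6057
  12: ids {3, 5} → SUM(m.hire_year)=4035
  16: ids {4, 13} → SUM(m.hire_year)=4035

Marketing | 6048 ; Support | 6058 ; Engineering | 6057 ; Support | 4035 ; Research | 4035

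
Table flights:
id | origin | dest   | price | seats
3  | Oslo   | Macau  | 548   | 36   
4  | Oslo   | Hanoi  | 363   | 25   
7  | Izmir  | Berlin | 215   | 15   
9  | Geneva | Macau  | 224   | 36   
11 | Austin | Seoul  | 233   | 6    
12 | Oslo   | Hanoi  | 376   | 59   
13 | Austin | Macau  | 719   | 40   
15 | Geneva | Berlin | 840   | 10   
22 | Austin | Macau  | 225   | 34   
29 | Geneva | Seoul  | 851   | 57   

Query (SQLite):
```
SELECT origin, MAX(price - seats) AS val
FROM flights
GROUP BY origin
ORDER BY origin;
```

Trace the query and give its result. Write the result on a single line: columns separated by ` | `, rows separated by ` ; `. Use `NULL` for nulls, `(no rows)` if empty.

Austin | 679 ; Geneva | 830 ; Izmir | 200 ; Oslo | 512

For each row compute price - seats.
Group by origin; take MAX of the expression per group.
  Austin: ids {11, 13, 22} → MAX(price - seats)=679
  Geneva: ids {9, 15, 29} → MAX(price - seats)=830
  Izmir: ids {7} → MAX(price - seats)=200
  Oslo: ids {3, 4, 12} → MAX(price - seats)=512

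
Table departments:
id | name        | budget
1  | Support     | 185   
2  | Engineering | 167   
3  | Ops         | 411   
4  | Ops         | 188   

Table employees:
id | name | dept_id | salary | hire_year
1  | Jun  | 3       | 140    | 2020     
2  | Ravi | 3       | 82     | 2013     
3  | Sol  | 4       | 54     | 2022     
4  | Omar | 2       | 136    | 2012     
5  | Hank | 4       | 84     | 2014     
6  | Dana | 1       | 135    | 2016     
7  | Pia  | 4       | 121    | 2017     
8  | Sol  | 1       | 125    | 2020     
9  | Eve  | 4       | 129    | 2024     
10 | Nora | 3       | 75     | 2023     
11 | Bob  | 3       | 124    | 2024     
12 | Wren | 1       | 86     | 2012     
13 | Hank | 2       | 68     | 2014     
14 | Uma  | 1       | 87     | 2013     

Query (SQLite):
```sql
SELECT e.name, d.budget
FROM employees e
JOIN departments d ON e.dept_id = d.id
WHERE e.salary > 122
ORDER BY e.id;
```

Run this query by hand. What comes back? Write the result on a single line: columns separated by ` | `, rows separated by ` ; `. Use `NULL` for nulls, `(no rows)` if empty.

Jun | 411 ; Omar | 167 ; Dana | 185 ; Sol | 185 ; Eve | 188 ; Bob | 411

Each employees row matches the departments row where dept_id = departments.id.
Then keep rows with e.salary > 122.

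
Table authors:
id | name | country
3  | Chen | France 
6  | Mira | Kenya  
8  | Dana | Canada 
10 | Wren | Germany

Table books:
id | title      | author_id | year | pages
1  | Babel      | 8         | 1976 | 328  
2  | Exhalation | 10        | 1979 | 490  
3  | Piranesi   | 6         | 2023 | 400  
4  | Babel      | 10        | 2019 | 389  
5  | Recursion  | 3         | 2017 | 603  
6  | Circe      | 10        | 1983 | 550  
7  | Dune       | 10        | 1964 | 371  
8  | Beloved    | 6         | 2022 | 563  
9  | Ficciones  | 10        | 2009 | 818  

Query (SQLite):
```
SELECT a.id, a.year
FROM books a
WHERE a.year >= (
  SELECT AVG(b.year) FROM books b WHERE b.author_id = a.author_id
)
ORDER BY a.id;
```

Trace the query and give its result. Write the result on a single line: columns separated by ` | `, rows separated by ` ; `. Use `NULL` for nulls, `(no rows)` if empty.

1 | 1976 ; 3 | 2023 ; 4 | 2019 ; 5 | 2017 ; 9 | 2009

For each books row a, compute AVG(year) over rows sharing a.author_id.
Keep row a if a.year >= that per-group AVG.
  author_id=3: AVG(year) = 2017.0
  author_id=6: AVG(year) = 2022.5
  author_id=8: AVG(year) = 1976.0
  author_id=10: AVG(year) = 1990.8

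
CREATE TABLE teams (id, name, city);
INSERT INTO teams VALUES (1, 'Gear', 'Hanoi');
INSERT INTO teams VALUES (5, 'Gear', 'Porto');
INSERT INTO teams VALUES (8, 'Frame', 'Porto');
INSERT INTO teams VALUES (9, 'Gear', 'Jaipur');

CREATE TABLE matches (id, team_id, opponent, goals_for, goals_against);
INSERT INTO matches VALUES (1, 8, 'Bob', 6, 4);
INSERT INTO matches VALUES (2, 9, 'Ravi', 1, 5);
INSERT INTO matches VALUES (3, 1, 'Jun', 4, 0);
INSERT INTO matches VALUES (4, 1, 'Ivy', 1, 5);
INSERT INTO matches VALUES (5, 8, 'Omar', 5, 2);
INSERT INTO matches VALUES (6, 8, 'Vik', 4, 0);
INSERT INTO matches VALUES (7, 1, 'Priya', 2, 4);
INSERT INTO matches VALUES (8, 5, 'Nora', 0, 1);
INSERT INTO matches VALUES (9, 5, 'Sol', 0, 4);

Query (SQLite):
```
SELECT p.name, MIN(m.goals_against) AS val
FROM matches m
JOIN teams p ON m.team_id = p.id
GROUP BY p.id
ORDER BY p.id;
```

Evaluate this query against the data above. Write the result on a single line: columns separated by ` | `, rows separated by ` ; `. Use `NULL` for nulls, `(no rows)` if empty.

Join each matches row to its teams via team_id.
Group joined rows by teams.id; compute MIN(m.goals_against) per group.
  1: ids {3, 4, 7} → MIN(m.goals_against)=0
  5: ids {8, 9} → MIN(m.goals_against)=1
  8: ids {1, 5, 6} → MIN(m.goals_against)=0
  9: ids {2} → MIN(m.goals_against)=5

Gear | 0 ; Gear | 1 ; Frame | 0 ; Gear | 5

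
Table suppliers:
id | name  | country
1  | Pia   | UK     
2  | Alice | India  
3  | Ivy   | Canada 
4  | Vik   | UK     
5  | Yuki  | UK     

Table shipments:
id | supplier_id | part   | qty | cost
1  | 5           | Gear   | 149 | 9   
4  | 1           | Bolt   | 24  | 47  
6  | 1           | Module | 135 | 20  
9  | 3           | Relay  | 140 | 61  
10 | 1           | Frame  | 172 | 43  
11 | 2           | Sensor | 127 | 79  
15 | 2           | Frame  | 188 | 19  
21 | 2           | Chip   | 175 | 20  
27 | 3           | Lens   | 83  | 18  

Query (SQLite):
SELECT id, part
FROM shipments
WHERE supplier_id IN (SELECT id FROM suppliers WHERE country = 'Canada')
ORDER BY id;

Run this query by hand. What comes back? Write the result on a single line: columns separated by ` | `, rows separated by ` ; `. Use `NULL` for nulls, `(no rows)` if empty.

9 | Relay ; 27 | Lens

Inner query: suppliers.id where country = 'Canada'.
Outer: keep shipments rows whose supplier_id is in that set.
Inner query → {3}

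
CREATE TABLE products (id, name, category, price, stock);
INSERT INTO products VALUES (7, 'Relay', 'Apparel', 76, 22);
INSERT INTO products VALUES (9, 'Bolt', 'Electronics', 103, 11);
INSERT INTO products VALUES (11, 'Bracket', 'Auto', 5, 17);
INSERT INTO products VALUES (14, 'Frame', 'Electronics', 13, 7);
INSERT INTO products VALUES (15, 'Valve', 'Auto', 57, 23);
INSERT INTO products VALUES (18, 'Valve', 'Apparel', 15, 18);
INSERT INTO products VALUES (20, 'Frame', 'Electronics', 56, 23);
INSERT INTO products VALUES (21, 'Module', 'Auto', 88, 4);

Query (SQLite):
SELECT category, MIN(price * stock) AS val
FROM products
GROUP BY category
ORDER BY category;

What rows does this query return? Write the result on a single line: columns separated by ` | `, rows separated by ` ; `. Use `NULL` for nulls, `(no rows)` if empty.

Apparel | 270 ; Auto | 85 ; Electronics | 91

For each row compute price * stock.
Group by category; take MIN of the expression per group.
  Apparel: ids {7, 18} → MIN(price * stock)=270
  Auto: ids {11, 15, 21} → MIN(price * stock)=85
  Electronics: ids {9, 14, 20} → MIN(price * stock)=91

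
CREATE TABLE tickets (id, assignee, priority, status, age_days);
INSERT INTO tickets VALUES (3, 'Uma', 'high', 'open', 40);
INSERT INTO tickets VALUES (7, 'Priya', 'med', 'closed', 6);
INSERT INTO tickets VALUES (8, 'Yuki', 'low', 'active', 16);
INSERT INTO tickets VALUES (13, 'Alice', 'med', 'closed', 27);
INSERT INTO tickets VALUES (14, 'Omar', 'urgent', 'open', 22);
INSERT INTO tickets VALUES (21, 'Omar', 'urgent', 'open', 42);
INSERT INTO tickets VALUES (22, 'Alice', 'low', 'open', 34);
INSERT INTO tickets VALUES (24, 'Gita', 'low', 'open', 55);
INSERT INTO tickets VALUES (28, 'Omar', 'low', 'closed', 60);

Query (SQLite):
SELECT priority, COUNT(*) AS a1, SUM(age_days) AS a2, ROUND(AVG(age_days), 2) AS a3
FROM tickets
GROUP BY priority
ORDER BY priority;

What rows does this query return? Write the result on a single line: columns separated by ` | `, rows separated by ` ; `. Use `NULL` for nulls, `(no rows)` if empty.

Group tickets by priority.
Per group compute: COUNT(*), SUM(age_days), ROUND(AVG(age_days), 2).
  high: ids {3} → COUNT(*)=1, SUM(age_days)=40, ROUND(AVG(age_days), 2)=40
  low: ids {8, 22, 24, 28} → COUNT(*)=4, SUM(age_days)=165, ROUND(AVG(age_days), 2)=41.25
  med: ids {7, 13} → COUNT(*)=2, SUM(age_days)=33, ROUND(AVG(age_days), 2)=16.5
  urgent: ids {14, 21} → COUNT(*)=2, SUM(age_days)=64, ROUND(AVG(age_days), 2)=32

high | 1 | 40 | 40 ; low | 4 | 165 | 41.25 ; med | 2 | 33 | 16.5 ; urgent | 2 | 64 | 32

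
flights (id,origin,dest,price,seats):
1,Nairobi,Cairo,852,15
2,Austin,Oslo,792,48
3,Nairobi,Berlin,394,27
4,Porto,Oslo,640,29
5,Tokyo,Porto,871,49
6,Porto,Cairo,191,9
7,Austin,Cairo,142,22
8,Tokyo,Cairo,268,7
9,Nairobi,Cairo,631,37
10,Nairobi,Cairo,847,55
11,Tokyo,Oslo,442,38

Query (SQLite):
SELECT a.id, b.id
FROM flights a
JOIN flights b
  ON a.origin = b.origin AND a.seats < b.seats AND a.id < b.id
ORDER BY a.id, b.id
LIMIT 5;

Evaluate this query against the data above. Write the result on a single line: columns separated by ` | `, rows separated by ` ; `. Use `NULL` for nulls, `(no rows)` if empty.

Pairs (a,b) with same origin, a.seats < b.seats, a.id < b.id.
origin groups: Austin:{2,7} Nairobi:{1,3,9,10} Porto:{4,6} Tokyo:{5,8,11}
Ordered by (a.id, b.id); first 5.

1 | 3 ; 1 | 9 ; 1 | 10 ; 3 | 9 ; 3 | 10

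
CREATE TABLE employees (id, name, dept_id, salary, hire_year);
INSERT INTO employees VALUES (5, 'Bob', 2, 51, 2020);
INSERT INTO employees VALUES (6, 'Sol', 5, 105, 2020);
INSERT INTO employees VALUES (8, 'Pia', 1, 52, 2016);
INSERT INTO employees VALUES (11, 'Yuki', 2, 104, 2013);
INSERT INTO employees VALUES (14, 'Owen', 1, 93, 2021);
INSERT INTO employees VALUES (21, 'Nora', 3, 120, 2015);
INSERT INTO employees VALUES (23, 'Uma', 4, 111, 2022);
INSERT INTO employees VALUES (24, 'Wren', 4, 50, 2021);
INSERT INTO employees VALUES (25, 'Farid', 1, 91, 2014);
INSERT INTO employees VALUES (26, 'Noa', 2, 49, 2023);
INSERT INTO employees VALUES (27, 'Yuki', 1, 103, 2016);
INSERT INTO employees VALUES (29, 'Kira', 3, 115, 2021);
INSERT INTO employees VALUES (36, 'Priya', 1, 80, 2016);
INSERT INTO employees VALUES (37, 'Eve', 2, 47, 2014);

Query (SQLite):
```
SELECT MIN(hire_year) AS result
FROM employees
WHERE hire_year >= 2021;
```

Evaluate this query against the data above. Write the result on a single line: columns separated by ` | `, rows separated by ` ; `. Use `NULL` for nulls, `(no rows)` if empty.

Rows where hire_year >= 2021 → hire_year values: [2021, 2022, 2021, 2023, 2021].
MIN of non-NULL values = 2021.

2021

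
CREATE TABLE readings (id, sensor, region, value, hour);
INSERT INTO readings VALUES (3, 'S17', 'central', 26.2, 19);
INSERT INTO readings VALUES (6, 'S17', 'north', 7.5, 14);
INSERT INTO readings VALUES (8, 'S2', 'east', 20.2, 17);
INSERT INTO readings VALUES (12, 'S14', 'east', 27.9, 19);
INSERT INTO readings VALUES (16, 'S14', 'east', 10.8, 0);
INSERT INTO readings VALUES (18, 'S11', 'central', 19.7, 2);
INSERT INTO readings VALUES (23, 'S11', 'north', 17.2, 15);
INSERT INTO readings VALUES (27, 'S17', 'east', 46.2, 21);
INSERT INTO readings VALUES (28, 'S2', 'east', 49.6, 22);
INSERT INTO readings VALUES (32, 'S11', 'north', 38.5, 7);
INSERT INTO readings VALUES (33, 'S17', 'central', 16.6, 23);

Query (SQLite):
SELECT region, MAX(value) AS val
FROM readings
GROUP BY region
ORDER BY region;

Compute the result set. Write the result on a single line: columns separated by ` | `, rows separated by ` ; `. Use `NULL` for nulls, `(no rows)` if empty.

Partition readings by region; compute MAX(value) within each group.
  central: ids {3, 18, 33} → MAX(value)=26.2
  east: ids {8, 12, 16, 27, 28} → MAX(value)=49.6
  north: ids {6, 23, 32} → MAX(value)=38.5

central | 26.2 ; east | 49.6 ; north | 38.5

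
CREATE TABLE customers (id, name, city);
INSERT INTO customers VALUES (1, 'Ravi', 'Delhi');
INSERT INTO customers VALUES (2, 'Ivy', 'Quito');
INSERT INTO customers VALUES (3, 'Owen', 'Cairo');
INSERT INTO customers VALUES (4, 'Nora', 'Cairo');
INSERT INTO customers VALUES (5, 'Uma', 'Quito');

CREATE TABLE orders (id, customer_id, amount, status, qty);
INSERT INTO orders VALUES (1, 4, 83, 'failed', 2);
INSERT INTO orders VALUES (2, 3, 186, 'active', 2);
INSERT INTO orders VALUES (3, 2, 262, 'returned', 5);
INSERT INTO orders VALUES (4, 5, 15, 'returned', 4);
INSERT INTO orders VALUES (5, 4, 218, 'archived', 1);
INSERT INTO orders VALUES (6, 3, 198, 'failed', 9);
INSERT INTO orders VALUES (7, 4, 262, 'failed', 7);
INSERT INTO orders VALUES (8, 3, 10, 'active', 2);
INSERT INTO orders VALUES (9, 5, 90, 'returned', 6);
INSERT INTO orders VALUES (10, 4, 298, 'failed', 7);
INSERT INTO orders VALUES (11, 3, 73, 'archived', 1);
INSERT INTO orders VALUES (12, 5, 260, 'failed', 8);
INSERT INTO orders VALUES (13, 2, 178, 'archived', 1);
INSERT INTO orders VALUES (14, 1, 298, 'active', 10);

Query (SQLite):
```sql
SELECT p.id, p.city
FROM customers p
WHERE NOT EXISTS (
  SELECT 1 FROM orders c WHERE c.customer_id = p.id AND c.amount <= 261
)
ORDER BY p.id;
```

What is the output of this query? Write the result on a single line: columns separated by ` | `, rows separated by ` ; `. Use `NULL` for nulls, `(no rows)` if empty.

For each customers row, check whether any orders with matching customer_id has amount <= 261.
Keep rows where that is false.

1 | Delhi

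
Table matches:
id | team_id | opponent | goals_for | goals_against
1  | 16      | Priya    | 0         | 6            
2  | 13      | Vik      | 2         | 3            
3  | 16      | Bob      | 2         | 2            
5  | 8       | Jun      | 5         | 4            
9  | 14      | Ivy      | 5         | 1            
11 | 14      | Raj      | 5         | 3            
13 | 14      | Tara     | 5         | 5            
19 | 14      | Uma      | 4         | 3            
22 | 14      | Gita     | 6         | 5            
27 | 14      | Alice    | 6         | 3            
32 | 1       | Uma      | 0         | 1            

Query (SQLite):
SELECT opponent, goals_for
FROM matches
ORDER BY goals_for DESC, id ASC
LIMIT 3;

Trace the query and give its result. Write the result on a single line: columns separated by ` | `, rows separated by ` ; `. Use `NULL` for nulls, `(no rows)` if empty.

Sort by goals_for desc, tiebreak id asc: (6, id=22), (6, id=27), (5, id=5), (5, id=9), (5, id=11), (5, id=13) …. Take first 3.

Gita | 6 ; Alice | 6 ; Jun | 5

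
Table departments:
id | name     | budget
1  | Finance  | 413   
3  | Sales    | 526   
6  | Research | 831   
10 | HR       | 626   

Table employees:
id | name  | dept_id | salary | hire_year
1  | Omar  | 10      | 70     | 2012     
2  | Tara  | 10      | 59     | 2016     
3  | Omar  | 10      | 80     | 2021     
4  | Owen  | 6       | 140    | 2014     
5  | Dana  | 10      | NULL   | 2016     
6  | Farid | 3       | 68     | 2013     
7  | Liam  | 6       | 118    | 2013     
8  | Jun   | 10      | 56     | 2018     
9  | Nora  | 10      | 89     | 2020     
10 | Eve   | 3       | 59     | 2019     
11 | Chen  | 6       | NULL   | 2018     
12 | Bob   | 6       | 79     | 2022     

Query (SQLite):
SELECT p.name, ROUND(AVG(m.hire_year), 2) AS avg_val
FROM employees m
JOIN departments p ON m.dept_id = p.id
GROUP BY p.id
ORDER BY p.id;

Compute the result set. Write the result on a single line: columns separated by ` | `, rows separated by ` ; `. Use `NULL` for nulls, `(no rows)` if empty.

Join each employees row to its departments via dept_id.
Group joined rows by departments.id; compute ROUND(AVG(m.hire_year), 2) per group.
  3: ids {6, 10} → ROUND(AVG(m.hire_year), 2)=2016
  6: ids {4, 7, 11, 12} → ROUND(AVG(m.hire_year), 2)=2016.75
  10: ids {1, 2, 3, 5, 8, 9} → ROUND(AVG(m.hire_year), 2)=2017.17

Sales | 2016 ; Research | 2016.75 ; HR | 2017.17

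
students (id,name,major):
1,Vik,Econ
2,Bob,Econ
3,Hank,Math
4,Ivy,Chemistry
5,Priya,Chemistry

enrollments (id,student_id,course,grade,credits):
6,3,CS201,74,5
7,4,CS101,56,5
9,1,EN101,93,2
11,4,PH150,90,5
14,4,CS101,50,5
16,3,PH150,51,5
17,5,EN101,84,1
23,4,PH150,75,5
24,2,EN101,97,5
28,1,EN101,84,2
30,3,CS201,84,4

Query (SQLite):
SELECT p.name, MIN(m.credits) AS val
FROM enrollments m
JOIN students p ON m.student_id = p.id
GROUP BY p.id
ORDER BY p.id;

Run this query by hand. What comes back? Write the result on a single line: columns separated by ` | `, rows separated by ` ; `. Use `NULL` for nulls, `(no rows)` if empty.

Vik | 2 ; Bob | 5 ; Hank | 4 ; Ivy | 5 ; Priya | 1

Join each enrollments row to its students via student_id.
Group joined rows by students.id; compute MIN(m.credits) per group.
  1: ids {9, 28} → MIN(m.credits)=2
  2: ids {24} → MIN(m.credits)=5
  3: ids {6, 16, 30} → MIN(m.credits)=4
  4: ids {7, 11, 14, 23} → MIN(m.credits)=5
  5: ids {17} → MIN(m.credits)=1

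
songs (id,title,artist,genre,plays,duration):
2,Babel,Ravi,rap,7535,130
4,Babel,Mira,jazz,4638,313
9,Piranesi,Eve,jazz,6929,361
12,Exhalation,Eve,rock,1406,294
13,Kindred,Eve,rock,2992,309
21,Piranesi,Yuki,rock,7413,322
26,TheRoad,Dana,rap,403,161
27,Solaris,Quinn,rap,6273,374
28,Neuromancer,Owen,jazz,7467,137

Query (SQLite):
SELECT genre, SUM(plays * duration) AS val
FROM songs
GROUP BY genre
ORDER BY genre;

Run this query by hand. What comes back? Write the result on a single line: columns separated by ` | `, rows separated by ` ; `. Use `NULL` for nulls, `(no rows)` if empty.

jazz | 4976042 ; rap | 3390535 ; rock | 3724878

For each row compute plays * duration.
Group by genre; take SUM of the expression per group.
  jazz: ids {4, 9, 28} → SUM(plays * duration)=4976042
  rap: ids {2, 26, 27} → SUM(plays * duration)=3390535
  rock: ids {12, 13, 21} → SUM(plays * duration)=3724878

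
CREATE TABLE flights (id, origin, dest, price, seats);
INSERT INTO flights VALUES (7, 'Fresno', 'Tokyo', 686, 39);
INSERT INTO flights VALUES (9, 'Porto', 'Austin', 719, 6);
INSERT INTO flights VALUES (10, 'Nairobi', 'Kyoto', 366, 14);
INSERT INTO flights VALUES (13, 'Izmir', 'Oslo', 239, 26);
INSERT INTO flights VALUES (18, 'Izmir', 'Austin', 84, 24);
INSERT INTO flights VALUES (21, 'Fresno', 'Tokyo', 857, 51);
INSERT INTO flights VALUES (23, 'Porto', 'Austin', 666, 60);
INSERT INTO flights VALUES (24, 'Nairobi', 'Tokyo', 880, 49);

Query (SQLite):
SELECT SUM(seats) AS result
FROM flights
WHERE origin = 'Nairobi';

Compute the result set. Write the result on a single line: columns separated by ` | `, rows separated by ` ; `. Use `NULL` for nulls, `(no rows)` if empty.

63

Rows where origin='Nairobi' → seats values: [14, 49].
SUM of non-NULL values = 63.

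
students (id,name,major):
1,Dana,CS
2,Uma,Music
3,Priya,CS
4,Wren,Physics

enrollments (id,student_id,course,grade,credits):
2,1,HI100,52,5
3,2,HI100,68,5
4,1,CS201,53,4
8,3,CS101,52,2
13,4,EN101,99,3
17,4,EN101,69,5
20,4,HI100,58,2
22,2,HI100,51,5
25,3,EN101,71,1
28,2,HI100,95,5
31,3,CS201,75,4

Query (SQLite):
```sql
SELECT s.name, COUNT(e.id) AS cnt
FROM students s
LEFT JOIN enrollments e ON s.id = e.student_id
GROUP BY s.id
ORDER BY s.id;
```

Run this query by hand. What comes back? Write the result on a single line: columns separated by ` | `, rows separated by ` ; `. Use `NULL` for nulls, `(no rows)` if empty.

LEFT JOIN keeps every students row; unmatched ones get NULL for enrollments columns.
Group by students.id and compute COUNT(e.id). COUNT(col) of an all-NULL group is 0.
  1: ids {2, 4} → COUNT(e.id)=2
  2: ids {3, 22, 28} → COUNT(e.id)=3
  3: ids {8, 25, 31} → COUNT(e.id)=3
  4: ids {13, 17, 20} → COUNT(e.id)=3

Dana | 2 ; Uma | 3 ; Priya | 3 ; Wren | 3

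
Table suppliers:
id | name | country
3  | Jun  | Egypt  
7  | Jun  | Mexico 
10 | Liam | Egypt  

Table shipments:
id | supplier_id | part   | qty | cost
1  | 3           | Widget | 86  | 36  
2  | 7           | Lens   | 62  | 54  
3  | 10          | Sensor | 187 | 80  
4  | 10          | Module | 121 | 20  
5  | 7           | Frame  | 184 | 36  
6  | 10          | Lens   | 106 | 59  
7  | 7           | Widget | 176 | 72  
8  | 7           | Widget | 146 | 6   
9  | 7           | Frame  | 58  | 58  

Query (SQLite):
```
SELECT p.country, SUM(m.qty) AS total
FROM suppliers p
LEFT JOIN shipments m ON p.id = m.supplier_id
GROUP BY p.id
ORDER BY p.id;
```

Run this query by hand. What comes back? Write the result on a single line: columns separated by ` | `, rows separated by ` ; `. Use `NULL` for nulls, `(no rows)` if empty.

Egypt | 86 ; Mexico | 626 ; Egypt | 414

LEFT JOIN keeps every suppliers row; unmatched ones get NULL for shipments columns.
Group by suppliers.id and compute SUM(m.qty). SUM over an all-NULL group is NULL.
  3: ids {1} → SUM(m.qty)=86
  7: ids {2, 5, 7, 8, 9} → SUM(m.qty)=626
  10: ids {3, 4, 6} → SUM(m.qty)=414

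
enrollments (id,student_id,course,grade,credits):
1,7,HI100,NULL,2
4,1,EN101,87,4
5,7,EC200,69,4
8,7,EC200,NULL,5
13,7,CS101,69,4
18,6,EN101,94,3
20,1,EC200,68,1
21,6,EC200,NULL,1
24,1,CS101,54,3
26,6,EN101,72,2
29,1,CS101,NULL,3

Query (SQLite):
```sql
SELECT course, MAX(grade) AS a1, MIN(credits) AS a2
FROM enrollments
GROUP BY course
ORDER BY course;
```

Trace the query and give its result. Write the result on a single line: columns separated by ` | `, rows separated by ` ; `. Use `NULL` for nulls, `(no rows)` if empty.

Group enrollments by course.
Per group compute: MAX(grade), MIN(credits).
  CS101: ids {13, 24, 29} → MAX(grade)=69, MIN(credits)=3
  EC200: ids {5, 8, 20, 21} → MAX(grade)=69, MIN(credits)=1
  EN101: ids {4, 18, 26} → MAX(grade)=94, MIN(credits)=2
  HI100: ids {1} → MAX(grade)=NULL, MIN(credits)=2

CS101 | 69 | 3 ; EC200 | 69 | 1 ; EN101 | 94 | 2 ; HI100 | NULL | 2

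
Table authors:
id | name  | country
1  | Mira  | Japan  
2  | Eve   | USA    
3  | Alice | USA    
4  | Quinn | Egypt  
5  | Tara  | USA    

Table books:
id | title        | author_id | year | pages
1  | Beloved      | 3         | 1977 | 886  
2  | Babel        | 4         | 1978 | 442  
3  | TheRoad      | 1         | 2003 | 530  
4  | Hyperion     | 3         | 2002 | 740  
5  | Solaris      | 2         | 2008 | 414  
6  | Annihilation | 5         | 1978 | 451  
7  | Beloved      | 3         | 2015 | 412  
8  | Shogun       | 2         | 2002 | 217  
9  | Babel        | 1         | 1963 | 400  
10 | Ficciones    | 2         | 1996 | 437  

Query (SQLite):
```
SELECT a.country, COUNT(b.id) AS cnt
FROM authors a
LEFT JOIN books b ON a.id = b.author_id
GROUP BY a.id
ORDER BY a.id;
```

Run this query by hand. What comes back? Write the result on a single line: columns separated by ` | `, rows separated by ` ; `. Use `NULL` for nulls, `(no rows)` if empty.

Japan | 2 ; USA | 3 ; USA | 3 ; Egypt | 1 ; USA | 1

LEFT JOIN keeps every authors row; unmatched ones get NULL for books columns.
Group by authors.id and compute COUNT(b.id). COUNT(col) of an all-NULL group is 0.
  1: ids {3, 9} → COUNT(b.id)=2
  2: ids {5, 8, 10} → COUNT(b.id)=3
  3: ids {1, 4, 7} → COUNT(b.id)=3
  4: ids {2} → COUNT(b.id)=1
  5: ids {6} → COUNT(b.id)=1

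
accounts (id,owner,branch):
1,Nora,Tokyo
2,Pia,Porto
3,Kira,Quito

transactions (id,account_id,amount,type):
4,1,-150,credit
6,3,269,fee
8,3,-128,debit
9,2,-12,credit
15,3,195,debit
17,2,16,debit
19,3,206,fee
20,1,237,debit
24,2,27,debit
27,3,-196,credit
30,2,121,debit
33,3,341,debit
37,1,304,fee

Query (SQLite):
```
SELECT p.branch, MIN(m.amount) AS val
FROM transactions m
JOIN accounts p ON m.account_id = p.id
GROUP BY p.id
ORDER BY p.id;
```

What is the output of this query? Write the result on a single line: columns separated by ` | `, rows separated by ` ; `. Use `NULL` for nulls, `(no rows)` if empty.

Join each transactions row to its accounts via account_id.
Group joined rows by accounts.id; compute MIN(m.amount) per group.
  1: ids {4, 20, 37} → MIN(m.amount)=-150
  2: ids {9, 17, 24, 30} → MIN(m.amount)=-12
  3: ids {6, 8, 15, 19, 27, 33} → MIN(m.amount)=-196

Tokyo | -150 ; Porto | -12 ; Quito | -196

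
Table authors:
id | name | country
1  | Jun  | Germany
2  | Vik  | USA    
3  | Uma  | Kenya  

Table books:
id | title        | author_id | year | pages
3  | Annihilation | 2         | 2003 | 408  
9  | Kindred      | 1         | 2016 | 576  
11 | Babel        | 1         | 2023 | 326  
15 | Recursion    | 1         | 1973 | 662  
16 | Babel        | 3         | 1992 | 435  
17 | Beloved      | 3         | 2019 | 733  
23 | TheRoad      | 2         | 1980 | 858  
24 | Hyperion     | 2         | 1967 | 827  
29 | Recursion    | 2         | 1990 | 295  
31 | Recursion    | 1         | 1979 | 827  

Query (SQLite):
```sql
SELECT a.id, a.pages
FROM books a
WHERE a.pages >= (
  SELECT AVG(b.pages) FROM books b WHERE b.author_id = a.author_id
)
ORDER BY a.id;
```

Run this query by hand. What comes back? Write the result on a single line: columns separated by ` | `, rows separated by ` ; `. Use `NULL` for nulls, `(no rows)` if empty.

For each books row a, compute AVG(pages) over rows sharing a.author_id.
Keep row a if a.pages >= that per-group AVG.
  author_id=1: AVG(pages) = 597.75
  author_id=2: AVG(pages) = 597.0
  author_id=3: AVG(pages) = 584.0

15 | 662 ; 17 | 733 ; 23 | 858 ; 24 | 827 ; 31 | 827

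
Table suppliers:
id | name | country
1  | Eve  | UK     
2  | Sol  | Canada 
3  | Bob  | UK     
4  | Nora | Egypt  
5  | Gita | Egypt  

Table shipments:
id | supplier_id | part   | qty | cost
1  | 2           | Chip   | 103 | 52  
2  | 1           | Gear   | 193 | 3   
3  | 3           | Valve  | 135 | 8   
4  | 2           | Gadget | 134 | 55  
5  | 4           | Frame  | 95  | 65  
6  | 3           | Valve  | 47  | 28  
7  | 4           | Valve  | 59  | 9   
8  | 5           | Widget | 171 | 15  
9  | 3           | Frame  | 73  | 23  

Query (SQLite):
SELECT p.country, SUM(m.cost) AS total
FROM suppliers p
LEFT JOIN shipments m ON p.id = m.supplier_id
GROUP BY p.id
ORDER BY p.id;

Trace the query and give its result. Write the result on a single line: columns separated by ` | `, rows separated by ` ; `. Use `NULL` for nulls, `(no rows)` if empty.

UK | 3 ; Canada | 107 ; UK | 59 ; Egypt | 74 ; Egypt | 15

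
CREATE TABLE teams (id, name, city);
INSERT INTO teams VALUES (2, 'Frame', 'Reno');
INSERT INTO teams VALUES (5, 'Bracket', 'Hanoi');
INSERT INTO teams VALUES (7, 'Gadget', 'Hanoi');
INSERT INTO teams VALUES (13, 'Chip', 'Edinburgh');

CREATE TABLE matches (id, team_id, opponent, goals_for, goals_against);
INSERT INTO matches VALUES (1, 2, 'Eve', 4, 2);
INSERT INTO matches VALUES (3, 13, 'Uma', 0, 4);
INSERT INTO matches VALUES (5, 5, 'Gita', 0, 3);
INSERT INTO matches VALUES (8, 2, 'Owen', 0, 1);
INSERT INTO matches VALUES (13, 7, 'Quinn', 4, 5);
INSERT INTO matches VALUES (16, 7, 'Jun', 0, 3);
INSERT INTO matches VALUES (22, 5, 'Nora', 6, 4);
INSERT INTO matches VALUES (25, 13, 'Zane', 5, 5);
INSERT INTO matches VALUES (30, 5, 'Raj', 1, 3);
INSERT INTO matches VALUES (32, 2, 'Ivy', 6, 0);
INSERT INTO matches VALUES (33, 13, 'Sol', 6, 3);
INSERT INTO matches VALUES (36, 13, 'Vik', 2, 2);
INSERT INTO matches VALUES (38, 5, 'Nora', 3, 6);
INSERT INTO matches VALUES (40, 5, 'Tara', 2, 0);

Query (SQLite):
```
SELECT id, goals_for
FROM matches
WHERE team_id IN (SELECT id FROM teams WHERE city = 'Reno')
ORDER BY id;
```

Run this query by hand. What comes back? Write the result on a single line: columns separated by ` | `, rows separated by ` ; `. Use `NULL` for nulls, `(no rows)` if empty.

Inner query: teams.id where city = 'Reno'.
Outer: keep matches rows whose team_id is in that set.
Inner query → {2}

1 | 4 ; 8 | 0 ; 32 | 6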